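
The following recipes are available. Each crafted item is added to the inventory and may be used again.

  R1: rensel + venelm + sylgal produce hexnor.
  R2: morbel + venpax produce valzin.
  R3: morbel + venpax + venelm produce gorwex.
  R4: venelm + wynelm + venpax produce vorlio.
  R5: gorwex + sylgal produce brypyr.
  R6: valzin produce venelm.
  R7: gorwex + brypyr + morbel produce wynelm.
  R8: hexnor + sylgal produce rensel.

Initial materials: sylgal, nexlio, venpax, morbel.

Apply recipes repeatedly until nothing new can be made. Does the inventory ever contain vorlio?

Using R2, morbel and venpax make valzin.
valzin → venelm (R6).
morbel + venpax + venelm → gorwex (R3).
Using R5, gorwex and sylgal make brypyr.
Using R7, gorwex, brypyr, and morbel make wynelm.
Using R4, venelm, wynelm, and venpax make vorlio.

Yes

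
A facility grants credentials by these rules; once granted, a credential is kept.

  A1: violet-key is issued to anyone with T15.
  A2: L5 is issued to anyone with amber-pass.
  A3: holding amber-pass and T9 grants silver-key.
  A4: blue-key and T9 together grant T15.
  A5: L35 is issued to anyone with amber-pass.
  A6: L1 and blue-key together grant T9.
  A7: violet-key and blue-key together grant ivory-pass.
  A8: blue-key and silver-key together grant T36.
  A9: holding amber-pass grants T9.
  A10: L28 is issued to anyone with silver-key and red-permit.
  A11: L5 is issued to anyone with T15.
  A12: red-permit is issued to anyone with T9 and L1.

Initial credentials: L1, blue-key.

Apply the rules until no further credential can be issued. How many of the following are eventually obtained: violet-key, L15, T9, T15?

Holding L1 and blue-key grants T9 (A6).
Holding blue-key and T9 grants T15 (A4).
Holding T15 grants violet-key (A1).
violet-key: reached.
No rule produces L15, and it is not given.
T9: reached.
T15: reached.
Reached: violet-key, T9, and T15 — 3 of the 4.

3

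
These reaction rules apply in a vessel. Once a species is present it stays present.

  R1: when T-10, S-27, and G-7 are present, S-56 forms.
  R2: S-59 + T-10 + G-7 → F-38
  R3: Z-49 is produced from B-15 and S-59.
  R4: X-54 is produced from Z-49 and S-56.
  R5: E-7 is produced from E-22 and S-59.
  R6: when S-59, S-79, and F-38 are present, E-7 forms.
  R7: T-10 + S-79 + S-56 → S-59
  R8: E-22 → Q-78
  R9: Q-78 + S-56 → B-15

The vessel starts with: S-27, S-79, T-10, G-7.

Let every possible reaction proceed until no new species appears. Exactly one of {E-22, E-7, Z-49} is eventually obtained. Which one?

T-10, S-27, and G-7 present → S-56 forms (R1).
T-10, S-79, and S-56 present → S-59 forms (R7).
S-59, T-10, and G-7 present → F-38 forms (R2).
S-59, S-79, and F-38 present → E-7 forms (R6).
Z-49 would need B-15 and S-59 (R3), but B-15 never forms. No rule produces E-22, and it is not given.

E-7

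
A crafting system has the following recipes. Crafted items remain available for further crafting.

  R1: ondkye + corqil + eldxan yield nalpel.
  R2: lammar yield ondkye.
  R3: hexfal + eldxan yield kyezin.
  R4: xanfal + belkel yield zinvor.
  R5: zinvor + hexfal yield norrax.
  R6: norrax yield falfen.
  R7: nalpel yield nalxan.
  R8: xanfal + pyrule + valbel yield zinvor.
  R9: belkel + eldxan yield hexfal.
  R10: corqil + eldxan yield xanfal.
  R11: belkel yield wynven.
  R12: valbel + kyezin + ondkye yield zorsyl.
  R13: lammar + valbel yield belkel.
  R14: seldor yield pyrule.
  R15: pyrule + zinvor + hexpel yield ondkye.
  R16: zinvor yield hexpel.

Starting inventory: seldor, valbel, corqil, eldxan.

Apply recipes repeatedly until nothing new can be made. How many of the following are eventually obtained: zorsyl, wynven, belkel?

0

zorsyl would need valbel, kyezin, and ondkye (R12), but kyezin is never obtained.
wynven would need belkel (R11), but belkel is never obtained.
belkel would need lammar and valbel (R13), but lammar is never obtained.
None of the 3 are reached.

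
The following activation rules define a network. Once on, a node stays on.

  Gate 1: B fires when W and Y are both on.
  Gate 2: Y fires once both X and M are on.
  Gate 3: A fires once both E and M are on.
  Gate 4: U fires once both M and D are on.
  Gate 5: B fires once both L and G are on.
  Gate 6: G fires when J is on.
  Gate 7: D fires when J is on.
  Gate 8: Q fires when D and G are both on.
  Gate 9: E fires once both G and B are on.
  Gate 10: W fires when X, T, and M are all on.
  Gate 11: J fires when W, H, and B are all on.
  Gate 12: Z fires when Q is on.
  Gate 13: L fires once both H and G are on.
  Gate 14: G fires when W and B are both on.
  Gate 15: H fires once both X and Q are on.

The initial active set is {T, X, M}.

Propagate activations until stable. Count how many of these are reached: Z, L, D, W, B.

Gate 10: X, T, and M on → W on.
X and M are on, so Y fires (Gate 2).
Gate 1: W and Y on → B on.
Z would need Q (Gate 12), but Q never turns on.
L would need H and G (Gate 13), but H never turns on.
D would need J (Gate 7), but J never turns on.
W: reached.
B: reached.
Reached: W and B — 2 of the 5.

2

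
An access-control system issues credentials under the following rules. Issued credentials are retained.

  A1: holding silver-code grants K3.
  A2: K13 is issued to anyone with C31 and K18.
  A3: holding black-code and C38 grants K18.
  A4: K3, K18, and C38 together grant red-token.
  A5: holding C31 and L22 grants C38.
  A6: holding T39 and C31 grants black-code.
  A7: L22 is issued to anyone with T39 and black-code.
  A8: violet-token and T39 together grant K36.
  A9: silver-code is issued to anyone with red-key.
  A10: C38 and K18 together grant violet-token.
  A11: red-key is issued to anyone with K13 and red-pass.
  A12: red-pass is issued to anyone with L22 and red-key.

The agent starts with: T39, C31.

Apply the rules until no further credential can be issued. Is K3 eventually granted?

No

K3 would need silver-code (A1), but silver-code is never granted.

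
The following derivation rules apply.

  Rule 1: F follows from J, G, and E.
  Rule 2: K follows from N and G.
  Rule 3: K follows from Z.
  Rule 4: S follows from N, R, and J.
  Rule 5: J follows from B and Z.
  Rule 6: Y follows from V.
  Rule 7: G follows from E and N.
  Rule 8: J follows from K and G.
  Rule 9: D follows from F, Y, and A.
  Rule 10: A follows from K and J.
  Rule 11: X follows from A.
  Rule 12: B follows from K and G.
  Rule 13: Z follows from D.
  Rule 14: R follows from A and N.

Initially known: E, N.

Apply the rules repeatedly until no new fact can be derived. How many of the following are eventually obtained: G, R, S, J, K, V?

From E and N, Rule 7 gives G.
N and G hold, so K follows (Rule 2).
K and G hold, so J follows (Rule 8).
K and J hold, so A follows (Rule 10).
A and N hold, so R follows (Rule 14).
From N, R, and J, Rule 4 gives S.
G: reached.
R: reached.
S: reached.
J: reached.
K: reached.
No rule produces V, and it is not given.
Reached: G, R, S, J, and K — 5 of the 6.

5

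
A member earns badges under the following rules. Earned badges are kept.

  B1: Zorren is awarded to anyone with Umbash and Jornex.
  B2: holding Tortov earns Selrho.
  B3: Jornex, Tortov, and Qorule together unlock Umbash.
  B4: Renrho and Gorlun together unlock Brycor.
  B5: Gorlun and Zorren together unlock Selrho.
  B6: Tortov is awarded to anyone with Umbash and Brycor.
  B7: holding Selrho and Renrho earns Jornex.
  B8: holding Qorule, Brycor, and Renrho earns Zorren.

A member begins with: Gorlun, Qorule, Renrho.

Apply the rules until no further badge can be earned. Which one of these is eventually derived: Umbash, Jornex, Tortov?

With Renrho and Gorlun, Brycor is earned (B4).
With Qorule, Brycor, and Renrho, Zorren is earned (B8).
With Gorlun and Zorren, Selrho is earned (B5).
With Selrho and Renrho, Jornex is earned (B7).
Tortov would need Umbash and Brycor (B6), but Umbash is never earned. Umbash would need Jornex, Tortov, and Qorule (B3), but Tortov is never earned.

Jornex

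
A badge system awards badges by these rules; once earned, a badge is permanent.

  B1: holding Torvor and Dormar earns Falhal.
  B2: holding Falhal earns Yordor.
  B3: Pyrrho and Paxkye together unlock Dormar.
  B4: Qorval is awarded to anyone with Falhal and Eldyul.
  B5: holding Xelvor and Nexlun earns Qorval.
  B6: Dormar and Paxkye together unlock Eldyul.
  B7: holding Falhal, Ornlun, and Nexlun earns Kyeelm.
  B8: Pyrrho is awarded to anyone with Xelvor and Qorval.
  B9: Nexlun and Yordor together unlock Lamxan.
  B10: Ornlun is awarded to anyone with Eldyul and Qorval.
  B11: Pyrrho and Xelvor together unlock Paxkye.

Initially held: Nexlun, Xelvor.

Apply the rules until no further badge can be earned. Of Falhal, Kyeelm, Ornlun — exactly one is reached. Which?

With Xelvor and Nexlun, Qorval is earned (B5).
With Xelvor and Qorval, Pyrrho is earned (B8).
With Pyrrho and Xelvor, Paxkye is earned (B11).
With Pyrrho and Paxkye, Dormar is earned (B3).
With Dormar and Paxkye, Eldyul is earned (B6).
With Eldyul and Qorval, Ornlun is earned (B10).
Falhal would need Torvor and Dormar (B1), but Torvor is never earned. Kyeelm would need Falhal, Ornlun, and Nexlun (B7), but Falhal is never earned.

Ornlun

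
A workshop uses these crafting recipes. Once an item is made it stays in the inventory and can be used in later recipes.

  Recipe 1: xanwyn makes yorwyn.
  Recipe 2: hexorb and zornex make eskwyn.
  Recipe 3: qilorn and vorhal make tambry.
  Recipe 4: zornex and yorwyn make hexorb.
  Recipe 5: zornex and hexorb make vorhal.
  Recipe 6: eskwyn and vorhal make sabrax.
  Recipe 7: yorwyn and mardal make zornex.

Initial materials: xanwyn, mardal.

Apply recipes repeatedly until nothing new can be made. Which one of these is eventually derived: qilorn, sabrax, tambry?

xanwyn → yorwyn (Recipe 1).
yorwyn and mardal → zornex (Recipe 7).
zornex and yorwyn → hexorb (Recipe 4).
Using Recipe 5, zornex and hexorb make vorhal.
hexorb and zornex → eskwyn (Recipe 2).
Using Recipe 6, eskwyn and vorhal make sabrax.
tambry would need qilorn and vorhal (Recipe 3), but qilorn is never obtained. No rule produces qilorn, and it is not given.

sabrax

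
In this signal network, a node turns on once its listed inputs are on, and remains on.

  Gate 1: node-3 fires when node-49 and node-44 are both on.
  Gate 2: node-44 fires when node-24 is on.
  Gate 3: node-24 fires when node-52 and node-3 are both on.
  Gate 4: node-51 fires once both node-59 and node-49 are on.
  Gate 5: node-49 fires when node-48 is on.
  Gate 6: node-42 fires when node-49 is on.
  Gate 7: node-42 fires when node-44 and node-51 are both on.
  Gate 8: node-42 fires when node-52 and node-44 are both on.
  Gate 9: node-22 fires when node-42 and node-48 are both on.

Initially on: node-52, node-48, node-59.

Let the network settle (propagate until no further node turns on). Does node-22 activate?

Gate 5: node-48 on → node-49 on.
node-49 is on, so node-42 fires (Gate 6).
node-42 and node-48 are on, so node-22 fires (Gate 9).

Yes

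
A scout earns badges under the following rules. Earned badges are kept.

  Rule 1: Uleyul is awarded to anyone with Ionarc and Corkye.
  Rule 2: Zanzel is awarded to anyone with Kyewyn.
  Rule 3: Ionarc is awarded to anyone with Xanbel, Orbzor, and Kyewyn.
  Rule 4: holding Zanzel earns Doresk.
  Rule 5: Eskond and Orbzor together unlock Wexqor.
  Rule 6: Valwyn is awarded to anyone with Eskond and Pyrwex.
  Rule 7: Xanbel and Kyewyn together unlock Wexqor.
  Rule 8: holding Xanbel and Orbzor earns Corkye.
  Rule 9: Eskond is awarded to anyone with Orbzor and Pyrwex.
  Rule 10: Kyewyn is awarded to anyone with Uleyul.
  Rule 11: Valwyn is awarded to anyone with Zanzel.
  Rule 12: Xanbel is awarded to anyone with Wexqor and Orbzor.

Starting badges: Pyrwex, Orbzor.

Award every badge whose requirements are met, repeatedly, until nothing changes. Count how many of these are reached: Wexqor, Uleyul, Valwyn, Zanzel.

2

With Orbzor and Pyrwex, Eskond is earned (Rule 9).
With Eskond and Orbzor, Wexqor is earned (Rule 5).
With Eskond and Pyrwex, Valwyn is earned (Rule 6).
Wexqor: reached.
Uleyul would need Ionarc and Corkye (Rule 1), but Ionarc is never earned.
Valwyn: reached.
Zanzel would need Kyewyn (Rule 2), but Kyewyn is never earned.
Reached: Wexqor and Valwyn — 2 of the 4.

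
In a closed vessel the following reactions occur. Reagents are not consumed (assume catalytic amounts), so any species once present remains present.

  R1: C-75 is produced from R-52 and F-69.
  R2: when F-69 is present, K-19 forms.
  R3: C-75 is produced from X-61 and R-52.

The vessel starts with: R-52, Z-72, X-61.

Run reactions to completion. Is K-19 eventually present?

No

K-19 would need F-69 (R2), but F-69 never forms.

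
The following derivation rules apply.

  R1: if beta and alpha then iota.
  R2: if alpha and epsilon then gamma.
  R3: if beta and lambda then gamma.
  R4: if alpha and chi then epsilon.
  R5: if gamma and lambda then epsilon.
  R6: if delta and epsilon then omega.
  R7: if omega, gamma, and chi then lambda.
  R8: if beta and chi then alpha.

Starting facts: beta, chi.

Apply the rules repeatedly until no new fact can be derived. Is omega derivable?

No

omega would need delta and epsilon (R6), but delta is never established.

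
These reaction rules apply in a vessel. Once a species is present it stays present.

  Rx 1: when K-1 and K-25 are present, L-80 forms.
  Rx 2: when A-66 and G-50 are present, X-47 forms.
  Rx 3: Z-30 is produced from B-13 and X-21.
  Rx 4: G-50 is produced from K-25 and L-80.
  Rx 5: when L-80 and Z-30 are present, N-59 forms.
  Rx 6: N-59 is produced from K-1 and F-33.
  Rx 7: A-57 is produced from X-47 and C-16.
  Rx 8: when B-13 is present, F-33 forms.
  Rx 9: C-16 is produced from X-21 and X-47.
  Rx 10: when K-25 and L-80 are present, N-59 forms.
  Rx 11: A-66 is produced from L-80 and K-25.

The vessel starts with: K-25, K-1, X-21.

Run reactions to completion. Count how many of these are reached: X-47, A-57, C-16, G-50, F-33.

K-1 and K-25 present → L-80 forms (Rx 1).
L-80 and K-25 present → A-66 forms (Rx 11).
K-25 and L-80 present → G-50 forms (Rx 4).
A-66 and G-50 present → X-47 forms (Rx 2).
X-21 and X-47 present → C-16 forms (Rx 9).
X-47 and C-16 present → A-57 forms (Rx 7).
X-47: reached.
A-57: reached.
C-16: reached.
G-50: reached.
F-33 would need B-13 (Rx 8), but B-13 never forms.
Reached: X-47, A-57, C-16, and G-50 — 4 of the 5.

4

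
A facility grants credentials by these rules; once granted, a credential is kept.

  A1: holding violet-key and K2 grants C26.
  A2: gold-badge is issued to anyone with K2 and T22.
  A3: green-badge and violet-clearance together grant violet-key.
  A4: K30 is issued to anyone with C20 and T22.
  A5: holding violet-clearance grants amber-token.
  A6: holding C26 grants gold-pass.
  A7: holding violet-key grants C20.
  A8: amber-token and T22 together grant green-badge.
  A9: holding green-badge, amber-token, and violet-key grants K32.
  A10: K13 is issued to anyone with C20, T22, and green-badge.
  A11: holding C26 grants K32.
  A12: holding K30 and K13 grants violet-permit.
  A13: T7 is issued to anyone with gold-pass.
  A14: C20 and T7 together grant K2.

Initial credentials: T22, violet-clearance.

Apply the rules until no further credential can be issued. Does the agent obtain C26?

No

C26 would need violet-key and K2 (A1), but K2 is never granted.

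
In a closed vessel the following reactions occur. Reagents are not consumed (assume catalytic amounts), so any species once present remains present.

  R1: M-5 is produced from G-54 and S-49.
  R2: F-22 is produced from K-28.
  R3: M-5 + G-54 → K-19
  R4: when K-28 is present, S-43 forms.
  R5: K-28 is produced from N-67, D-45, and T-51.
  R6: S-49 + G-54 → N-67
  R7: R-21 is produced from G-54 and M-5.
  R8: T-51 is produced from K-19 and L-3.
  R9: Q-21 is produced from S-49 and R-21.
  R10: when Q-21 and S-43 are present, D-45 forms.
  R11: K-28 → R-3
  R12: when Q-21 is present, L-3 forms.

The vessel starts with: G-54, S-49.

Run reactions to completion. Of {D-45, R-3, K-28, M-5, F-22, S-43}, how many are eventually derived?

1

G-54 and S-49 present → M-5 forms (R1).
D-45 would need Q-21 and S-43 (R10), but S-43 never forms.
R-3 would need K-28 (R11), but K-28 never forms.
K-28 would need N-67, D-45, and T-51 (R5), but D-45 never forms.
M-5: reached.
F-22 would need K-28 (R2), but K-28 never forms.
S-43 would need K-28 (R4), but K-28 never forms.
Reached: M-5 — 1 of the 6.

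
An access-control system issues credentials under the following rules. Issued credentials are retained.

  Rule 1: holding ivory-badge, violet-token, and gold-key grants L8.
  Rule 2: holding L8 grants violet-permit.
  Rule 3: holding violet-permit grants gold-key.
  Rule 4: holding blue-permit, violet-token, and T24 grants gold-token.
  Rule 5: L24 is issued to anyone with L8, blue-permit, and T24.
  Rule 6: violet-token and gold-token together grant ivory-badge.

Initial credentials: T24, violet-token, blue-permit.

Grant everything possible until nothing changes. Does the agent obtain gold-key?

gold-key would need violet-permit (Rule 3), but violet-permit is never granted.

No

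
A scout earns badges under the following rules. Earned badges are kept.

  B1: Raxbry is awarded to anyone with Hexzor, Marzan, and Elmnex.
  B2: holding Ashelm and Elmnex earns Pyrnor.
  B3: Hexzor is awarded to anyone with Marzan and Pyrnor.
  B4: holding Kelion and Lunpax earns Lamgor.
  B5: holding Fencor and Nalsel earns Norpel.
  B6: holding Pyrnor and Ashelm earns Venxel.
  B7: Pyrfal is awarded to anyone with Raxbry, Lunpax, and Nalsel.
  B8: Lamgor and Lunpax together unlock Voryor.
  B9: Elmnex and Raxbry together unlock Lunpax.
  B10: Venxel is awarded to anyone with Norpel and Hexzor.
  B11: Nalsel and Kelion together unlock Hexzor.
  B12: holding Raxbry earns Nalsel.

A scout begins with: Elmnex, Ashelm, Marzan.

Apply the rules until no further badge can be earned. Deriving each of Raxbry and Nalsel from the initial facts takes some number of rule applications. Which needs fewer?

Raxbry: With Ashelm and Elmnex, Pyrnor is earned (B2). With Marzan and Pyrnor, Hexzor is earned (B3). With Hexzor, Marzan, and Elmnex, Raxbry is earned (B1). [3 rule applications]
Nalsel: With Ashelm and Elmnex, Pyrnor is earned (B2). With Marzan and Pyrnor, Hexzor is earned (B3). With Hexzor, Marzan, and Elmnex, Raxbry is earned (B1). With Raxbry, Nalsel is earned (B12). [4 rule applications]
Raxbry needs fewer.

Raxbry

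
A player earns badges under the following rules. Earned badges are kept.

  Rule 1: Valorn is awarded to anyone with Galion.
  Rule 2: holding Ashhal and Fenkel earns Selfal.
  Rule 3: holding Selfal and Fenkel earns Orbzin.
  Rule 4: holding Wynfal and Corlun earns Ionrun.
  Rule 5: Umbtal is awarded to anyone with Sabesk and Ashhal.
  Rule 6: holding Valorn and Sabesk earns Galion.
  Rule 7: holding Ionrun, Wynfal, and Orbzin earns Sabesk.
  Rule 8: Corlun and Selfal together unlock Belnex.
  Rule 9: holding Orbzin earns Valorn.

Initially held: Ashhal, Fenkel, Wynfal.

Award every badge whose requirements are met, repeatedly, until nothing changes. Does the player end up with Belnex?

No

Belnex would need Corlun and Selfal (Rule 8), but Corlun is never earned.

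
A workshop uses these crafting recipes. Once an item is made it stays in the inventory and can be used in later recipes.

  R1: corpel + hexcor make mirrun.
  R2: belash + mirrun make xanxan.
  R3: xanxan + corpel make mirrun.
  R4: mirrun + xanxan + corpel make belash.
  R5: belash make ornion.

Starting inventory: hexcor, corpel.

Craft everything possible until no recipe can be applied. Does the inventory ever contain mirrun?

Using R1, corpel and hexcor make mirrun.

Yes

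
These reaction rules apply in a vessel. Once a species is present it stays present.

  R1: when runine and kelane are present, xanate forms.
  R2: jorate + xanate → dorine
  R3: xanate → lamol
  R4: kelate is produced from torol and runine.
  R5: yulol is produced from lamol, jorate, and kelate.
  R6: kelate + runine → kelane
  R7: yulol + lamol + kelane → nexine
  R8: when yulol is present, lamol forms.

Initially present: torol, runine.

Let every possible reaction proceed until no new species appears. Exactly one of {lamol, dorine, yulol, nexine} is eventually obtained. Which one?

lamol

torol and runine present → kelate forms (R4).
kelate and runine present → kelane forms (R6).
runine and kelane present → xanate forms (R1).
xanate present → lamol forms (R3).
nexine would need yulol, lamol, and kelane (R7), but yulol never forms. dorine would need jorate and xanate (R2), but jorate never forms. yulol would need lamol, jorate, and kelate (R5), but jorate never forms.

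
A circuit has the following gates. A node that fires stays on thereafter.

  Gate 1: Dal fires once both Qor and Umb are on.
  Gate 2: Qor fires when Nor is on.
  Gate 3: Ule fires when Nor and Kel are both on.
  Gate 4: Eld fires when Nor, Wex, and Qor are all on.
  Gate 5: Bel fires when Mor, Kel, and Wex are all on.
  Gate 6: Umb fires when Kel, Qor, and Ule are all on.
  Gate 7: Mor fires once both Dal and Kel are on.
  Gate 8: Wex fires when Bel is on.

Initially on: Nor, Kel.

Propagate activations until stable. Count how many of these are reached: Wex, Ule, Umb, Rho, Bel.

2

Nor is on, so Qor fires (Gate 2).
Nor and Kel are on, so Ule fires (Gate 3).
Kel, Qor, and Ule are on, so Umb fires (Gate 6).
Wex would need Bel (Gate 8), but Bel never turns on.
Ule: reached.
Umb: reached.
No rule produces Rho, and it is not given.
Bel would need Mor, Kel, and Wex (Gate 5), but Wex never turns on.
Reached: Ule and Umb — 2 of the 5.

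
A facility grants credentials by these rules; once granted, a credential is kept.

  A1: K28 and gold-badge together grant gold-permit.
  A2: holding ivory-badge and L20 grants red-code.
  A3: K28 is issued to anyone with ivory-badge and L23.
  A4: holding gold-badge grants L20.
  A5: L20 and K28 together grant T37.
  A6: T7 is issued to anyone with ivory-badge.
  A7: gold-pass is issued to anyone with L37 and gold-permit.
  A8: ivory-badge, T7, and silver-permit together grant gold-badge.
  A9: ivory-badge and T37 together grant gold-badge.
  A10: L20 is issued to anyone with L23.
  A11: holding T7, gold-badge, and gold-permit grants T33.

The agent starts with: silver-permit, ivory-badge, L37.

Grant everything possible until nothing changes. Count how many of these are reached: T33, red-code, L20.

Holding ivory-badge grants T7 (A6).
Holding ivory-badge, T7, and silver-permit grants gold-badge (A8).
Holding gold-badge grants L20 (A4).
Holding ivory-badge and L20 grants red-code (A2).
T33 would need T7, gold-badge, and gold-permit (A11), but gold-permit is never granted.
red-code: reached.
L20: reached.
Reached: red-code and L20 — 2 of the 3.

2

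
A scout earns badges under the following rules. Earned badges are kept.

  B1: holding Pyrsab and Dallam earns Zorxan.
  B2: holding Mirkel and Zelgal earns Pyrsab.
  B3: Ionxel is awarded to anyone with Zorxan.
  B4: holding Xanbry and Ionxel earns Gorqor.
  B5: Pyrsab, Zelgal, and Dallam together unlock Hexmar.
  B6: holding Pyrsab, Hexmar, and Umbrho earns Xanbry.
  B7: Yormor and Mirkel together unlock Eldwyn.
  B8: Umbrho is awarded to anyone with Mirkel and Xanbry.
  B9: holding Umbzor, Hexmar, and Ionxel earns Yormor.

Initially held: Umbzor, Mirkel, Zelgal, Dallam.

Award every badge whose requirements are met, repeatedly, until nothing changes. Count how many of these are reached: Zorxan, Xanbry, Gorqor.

With Mirkel and Zelgal, Pyrsab is earned (B2).
With Pyrsab and Dallam, Zorxan is earned (B1).
Zorxan: reached.
Xanbry would need Pyrsab, Hexmar, and Umbrho (B6), but Umbrho is never earned.
Gorqor would need Xanbry and Ionxel (B4), but Xanbry is never earned.
Reached: Zorxan — 1 of the 3.

1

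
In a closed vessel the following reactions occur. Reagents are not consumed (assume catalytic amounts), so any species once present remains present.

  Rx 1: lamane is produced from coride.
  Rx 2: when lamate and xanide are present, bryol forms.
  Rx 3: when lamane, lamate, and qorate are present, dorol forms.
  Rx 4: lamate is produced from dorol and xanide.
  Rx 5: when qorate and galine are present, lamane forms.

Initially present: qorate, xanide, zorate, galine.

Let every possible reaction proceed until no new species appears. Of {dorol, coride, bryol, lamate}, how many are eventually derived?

0

dorol would need lamane, lamate, and qorate (Rx 3), but lamate never forms.
No rule produces coride, and it is not given.
bryol would need lamate and xanide (Rx 2), but lamate never forms.
lamate would need dorol and xanide (Rx 4), but dorol never forms.
None of the 4 are reached.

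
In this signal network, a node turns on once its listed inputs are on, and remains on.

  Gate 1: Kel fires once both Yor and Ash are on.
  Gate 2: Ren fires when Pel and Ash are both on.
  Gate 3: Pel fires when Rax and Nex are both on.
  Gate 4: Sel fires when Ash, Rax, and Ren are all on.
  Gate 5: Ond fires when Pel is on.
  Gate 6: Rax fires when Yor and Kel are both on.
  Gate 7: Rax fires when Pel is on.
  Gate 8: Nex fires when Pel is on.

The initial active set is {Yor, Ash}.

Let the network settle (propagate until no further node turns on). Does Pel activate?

Pel would need Rax and Nex (Gate 3), but Nex never turns on.

No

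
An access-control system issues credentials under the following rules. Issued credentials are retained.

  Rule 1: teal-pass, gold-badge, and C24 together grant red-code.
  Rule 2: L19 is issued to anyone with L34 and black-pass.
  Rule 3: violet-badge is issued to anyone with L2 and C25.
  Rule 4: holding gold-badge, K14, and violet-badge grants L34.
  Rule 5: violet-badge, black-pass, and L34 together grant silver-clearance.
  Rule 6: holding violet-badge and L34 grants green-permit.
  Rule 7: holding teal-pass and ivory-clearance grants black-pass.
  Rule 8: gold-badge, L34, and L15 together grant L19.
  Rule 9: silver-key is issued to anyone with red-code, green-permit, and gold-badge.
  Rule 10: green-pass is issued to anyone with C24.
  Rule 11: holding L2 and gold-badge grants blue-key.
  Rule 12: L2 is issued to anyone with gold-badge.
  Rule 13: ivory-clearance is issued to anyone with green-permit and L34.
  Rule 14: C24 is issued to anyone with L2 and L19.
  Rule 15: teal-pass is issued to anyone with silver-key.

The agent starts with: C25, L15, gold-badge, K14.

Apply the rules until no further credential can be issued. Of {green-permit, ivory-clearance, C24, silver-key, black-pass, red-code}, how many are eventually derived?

Holding gold-badge grants L2 (Rule 12).
Holding L2 and C25 grants violet-badge (Rule 3).
Holding gold-badge, K14, and violet-badge grants L34 (Rule 4).
Holding violet-badge and L34 grants green-permit (Rule 6).
Holding gold-badge, L34, and L15 grants L19 (Rule 8).
Holding L2 and L19 grants C24 (Rule 14).
Holding green-permit and L34 grants ivory-clearance (Rule 13).
green-permit: reached.
ivory-clearance: reached.
C24: reached.
silver-key would need red-code, green-permit, and gold-badge (Rule 9), but red-code is never granted.
black-pass would need teal-pass and ivory-clearance (Rule 7), but teal-pass is never granted.
red-code would need teal-pass, gold-badge, and C24 (Rule 1), but teal-pass is never granted.
Reached: green-permit, ivory-clearance, and C24 — 3 of the 6.

3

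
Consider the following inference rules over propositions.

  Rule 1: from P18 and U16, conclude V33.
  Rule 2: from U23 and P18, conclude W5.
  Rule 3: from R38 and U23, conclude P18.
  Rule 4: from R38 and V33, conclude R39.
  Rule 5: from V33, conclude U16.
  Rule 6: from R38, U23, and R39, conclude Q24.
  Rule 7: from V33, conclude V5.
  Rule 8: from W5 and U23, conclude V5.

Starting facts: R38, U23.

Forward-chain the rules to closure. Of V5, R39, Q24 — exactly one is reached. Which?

V5

R38 and U23 hold, so P18 follows (Rule 3).
U23 and P18 hold, so W5 follows (Rule 2).
From W5 and U23, Rule 8 gives V5.
Q24 would need R38, U23, and R39 (Rule 6), but R39 is never established. R39 would need R38 and V33 (Rule 4), but V33 is never established.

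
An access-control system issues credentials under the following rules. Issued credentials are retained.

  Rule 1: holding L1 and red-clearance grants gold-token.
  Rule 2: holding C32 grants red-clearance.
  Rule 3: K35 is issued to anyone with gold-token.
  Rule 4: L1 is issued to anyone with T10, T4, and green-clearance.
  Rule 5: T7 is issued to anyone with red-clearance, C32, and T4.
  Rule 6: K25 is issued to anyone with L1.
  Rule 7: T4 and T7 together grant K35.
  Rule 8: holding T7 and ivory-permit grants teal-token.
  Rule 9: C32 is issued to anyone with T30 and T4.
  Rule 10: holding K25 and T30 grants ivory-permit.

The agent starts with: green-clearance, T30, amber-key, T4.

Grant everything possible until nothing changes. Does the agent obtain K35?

Yes

Holding T30 and T4 grants C32 (Rule 9).
Holding C32 grants red-clearance (Rule 2).
Holding red-clearance, C32, and T4 grants T7 (Rule 5).
Holding T4 and T7 grants K35 (Rule 7).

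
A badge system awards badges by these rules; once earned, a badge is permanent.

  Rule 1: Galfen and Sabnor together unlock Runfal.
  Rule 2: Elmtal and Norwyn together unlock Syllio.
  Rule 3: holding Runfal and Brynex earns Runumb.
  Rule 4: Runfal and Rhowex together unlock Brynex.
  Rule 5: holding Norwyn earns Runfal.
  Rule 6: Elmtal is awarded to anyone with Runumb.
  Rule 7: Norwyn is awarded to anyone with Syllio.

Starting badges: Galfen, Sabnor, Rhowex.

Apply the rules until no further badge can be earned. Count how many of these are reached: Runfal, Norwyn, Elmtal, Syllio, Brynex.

With Galfen and Sabnor, Runfal is earned (Rule 1).
With Runfal and Rhowex, Brynex is earned (Rule 4).
With Runfal and Brynex, Runumb is earned (Rule 3).
With Runumb, Elmtal is earned (Rule 6).
Runfal: reached.
Norwyn would need Syllio (Rule 7), but Syllio is never earned.
Elmtal: reached.
Syllio would need Elmtal and Norwyn (Rule 2), but Norwyn is never earned.
Brynex: reached.
Reached: Runfal, Elmtal, and Brynex — 3 of the 5.

3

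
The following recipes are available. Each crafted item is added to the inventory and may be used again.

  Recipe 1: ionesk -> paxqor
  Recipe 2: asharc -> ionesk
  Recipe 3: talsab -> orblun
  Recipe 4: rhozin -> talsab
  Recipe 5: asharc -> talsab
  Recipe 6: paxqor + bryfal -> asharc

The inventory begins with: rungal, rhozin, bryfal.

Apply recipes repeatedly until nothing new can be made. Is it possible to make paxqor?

paxqor would need ionesk (Recipe 1), but ionesk is never obtained.

No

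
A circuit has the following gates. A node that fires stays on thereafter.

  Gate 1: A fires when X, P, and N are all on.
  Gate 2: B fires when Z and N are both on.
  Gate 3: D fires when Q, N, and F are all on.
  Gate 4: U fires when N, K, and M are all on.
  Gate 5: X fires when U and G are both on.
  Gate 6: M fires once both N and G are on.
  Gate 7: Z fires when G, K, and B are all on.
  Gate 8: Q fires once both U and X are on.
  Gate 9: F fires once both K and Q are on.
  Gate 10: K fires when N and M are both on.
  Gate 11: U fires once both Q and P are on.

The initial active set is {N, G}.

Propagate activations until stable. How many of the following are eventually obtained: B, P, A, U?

1

N and G are on, so M fires (Gate 6).
N and M are on, so K fires (Gate 10).
Gate 4: N, K, and M on → U on.
B would need Z and N (Gate 2), but Z never turns on.
No rule produces P, and it is not given.
A would need X, P, and N (Gate 1), but P never turns on.
U: reached.
Reached: U — 1 of the 4.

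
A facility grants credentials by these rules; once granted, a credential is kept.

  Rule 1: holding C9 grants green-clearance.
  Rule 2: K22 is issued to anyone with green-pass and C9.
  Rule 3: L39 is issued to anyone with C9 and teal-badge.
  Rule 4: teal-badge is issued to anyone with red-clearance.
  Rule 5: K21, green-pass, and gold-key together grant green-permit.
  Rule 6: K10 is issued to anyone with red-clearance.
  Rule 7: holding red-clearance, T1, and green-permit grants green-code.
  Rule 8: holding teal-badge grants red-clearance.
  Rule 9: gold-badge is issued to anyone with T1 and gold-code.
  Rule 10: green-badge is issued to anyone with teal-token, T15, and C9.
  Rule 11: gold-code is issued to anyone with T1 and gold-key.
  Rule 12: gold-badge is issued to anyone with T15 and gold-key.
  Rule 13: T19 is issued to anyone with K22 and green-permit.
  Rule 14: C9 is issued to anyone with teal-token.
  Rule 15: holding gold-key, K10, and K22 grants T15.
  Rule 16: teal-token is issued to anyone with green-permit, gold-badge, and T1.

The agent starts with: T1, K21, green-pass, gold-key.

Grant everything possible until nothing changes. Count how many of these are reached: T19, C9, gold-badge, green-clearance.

Holding K21, green-pass, and gold-key grants green-permit (Rule 5).
Holding T1 and gold-key grants gold-code (Rule 11).
Holding T1 and gold-code grants gold-badge (Rule 9).
Holding green-permit, gold-badge, and T1 grants teal-token (Rule 16).
Holding teal-token grants C9 (Rule 14).
Holding green-pass and C9 grants K22 (Rule 2).
Holding C9 grants green-clearance (Rule 1).
Holding K22 and green-permit grants T19 (Rule 13).
T19: reached.
C9: reached.
gold-badge: reached.
green-clearance: reached.
All 4 are reached.

4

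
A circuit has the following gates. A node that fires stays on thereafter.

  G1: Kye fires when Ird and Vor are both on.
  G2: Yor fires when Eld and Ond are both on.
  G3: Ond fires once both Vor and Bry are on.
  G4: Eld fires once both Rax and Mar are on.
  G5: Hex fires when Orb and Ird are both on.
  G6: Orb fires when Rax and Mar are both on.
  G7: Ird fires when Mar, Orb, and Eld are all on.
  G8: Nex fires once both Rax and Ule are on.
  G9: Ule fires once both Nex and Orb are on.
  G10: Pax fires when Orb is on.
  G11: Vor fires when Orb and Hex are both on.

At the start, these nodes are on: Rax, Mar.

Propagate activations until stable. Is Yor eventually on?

Yor would need Eld and Ond (G2), but Ond never turns on.

No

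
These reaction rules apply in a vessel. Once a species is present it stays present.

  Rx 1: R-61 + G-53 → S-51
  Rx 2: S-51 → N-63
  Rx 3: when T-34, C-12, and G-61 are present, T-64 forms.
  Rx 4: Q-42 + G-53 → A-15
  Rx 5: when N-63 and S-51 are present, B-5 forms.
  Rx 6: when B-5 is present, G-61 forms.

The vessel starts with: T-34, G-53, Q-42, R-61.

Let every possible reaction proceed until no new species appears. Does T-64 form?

No

T-64 would need T-34, C-12, and G-61 (Rx 3), but C-12 never forms.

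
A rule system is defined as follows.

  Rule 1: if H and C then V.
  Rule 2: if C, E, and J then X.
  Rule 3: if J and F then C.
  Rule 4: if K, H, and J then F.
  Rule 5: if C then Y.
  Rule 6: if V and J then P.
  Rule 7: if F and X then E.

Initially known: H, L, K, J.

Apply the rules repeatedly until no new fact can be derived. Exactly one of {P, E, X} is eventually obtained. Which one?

From K, H, and J, Rule 4 gives F.
J and F hold, so C follows (Rule 3).
From H and C, Rule 1 gives V.
V and J hold, so P follows (Rule 6).
X would need C, E, and J (Rule 2), but E is never established. E would need F and X (Rule 7), but X is never established.

P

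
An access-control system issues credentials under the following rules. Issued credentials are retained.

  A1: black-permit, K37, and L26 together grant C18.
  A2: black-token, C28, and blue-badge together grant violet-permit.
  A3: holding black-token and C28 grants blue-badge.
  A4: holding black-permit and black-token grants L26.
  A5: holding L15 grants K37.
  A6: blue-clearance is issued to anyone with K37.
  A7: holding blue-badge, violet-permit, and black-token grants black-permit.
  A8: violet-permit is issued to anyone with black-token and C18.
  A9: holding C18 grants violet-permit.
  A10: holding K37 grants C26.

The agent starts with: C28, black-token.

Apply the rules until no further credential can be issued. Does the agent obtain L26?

Yes

Holding black-token and C28 grants blue-badge (A3).
Holding black-token, C28, and blue-badge grants violet-permit (A2).
Holding blue-badge, violet-permit, and black-token grants black-permit (A7).
Holding black-permit and black-token grants L26 (A4).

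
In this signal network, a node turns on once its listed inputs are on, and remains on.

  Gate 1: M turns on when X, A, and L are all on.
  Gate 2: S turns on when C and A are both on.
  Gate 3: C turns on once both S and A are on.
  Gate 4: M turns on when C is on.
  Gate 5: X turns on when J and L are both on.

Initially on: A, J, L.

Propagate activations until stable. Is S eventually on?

S would need C and A (Gate 2), but C never turns on.

No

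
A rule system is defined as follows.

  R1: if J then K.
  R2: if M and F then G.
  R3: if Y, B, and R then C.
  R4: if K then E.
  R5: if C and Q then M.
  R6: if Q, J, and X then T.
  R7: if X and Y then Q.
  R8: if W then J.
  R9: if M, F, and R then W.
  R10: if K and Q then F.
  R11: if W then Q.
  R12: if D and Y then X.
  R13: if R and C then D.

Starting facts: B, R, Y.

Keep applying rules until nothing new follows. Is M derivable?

Yes

From Y, B, and R, R3 gives C.
R and C hold, so D follows (R13).
From D and Y, R12 gives X.
From X and Y, R7 gives Q.
From C and Q, R5 gives M.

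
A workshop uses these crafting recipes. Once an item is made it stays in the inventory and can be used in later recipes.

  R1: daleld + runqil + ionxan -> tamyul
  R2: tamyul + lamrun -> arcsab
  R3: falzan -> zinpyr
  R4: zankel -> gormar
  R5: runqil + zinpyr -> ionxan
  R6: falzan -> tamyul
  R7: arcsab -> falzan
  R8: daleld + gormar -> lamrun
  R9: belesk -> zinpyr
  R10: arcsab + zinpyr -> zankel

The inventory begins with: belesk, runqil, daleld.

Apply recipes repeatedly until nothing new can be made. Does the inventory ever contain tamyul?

Yes

Using R9, belesk makes zinpyr.
Using R5, runqil and zinpyr make ionxan.
daleld + runqil + ionxan -> tamyul (R1).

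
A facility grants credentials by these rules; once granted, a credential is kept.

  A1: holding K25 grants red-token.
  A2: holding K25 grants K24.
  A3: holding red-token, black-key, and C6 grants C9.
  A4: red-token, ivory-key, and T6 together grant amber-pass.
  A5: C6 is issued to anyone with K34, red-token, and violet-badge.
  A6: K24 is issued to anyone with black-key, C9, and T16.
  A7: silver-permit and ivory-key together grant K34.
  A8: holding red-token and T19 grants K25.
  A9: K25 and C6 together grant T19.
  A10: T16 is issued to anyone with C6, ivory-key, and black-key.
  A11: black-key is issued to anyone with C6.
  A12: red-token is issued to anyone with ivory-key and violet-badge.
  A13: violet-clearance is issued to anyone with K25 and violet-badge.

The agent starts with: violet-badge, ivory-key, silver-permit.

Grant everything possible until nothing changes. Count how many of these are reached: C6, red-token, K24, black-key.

Holding silver-permit and ivory-key grants K34 (A7).
Holding ivory-key and violet-badge grants red-token (A12).
Holding K34, red-token, and violet-badge grants C6 (A5).
Holding C6 grants black-key (A11).
Holding red-token, black-key, and C6 grants C9 (A3).
Holding C6, ivory-key, and black-key grants T16 (A10).
Holding black-key, C9, and T16 grants K24 (A6).
C6: reached.
red-token: reached.
K24: reached.
black-key: reached.
All 4 are reached.

4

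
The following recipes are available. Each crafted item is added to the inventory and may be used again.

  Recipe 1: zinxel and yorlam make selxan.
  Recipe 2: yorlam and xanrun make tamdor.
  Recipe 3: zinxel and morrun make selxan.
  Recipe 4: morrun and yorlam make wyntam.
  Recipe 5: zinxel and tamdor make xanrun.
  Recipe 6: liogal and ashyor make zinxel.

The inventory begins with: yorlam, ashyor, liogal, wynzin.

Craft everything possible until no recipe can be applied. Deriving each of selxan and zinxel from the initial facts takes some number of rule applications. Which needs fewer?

zinxel

zinxel: Using Recipe 6, liogal and ashyor make zinxel. [1 rule application]
selxan: Using Recipe 6, liogal and ashyor make zinxel. Using Recipe 1, zinxel and yorlam make selxan. [2 rule applications]
zinxel needs fewer.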